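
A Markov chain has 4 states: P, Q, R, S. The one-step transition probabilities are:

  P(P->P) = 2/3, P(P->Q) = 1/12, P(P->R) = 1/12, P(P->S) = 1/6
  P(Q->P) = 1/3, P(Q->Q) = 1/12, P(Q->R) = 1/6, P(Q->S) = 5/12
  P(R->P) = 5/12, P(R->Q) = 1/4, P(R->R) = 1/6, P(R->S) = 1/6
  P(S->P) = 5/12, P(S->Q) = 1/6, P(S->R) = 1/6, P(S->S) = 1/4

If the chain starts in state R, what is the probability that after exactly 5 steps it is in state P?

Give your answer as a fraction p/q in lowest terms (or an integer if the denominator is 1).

Answer: 67337/124416

Derivation:
Computing P^5 by repeated multiplication:
P^1 =
  P: [2/3, 1/12, 1/12, 1/6]
  Q: [1/3, 1/12, 1/6, 5/12]
  R: [5/12, 1/4, 1/6, 1/6]
  S: [5/12, 1/6, 1/6, 1/4]
P^2 =
  P: [83/144, 1/9, 1/9, 29/144]
  Q: [71/144, 7/48, 5/36, 2/9]
  R: [1/2, 1/8, 19/144, 35/144]
  S: [73/144, 19/144, 19/144, 11/48]
P^3 =
  P: [953/1728, 205/1728, 205/1728, 365/1728]
  Q: [19/36, 1/8, 217/1728, 383/1728]
  R: [17/32, 217/1728, 1/8, 377/1728]
  S: [115/216, 215/1728, 215/1728, 7/32]
P^4 =
  P: [5647/10368, 2503/20736, 2503/20736, 1109/5184]
  Q: [155/288, 2545/20736, 53/432, 4487/20736]
  R: [11177/20736, 2537/20736, 47/384, 1121/5184]
  S: [11185/20736, 317/2592, 317/2592, 1493/6912]
P^5 =
  P: [135059/248832, 15089/124416, 15089/124416, 53417/248832]
  Q: [134615/248832, 30311/248832, 421/3456, 26797/124416]
  R: [67337/124416, 3787/31104, 30295/248832, 53567/248832]
  S: [134699/248832, 30287/248832, 30287/248832, 5951/27648]

(P^5)[R -> P] = 67337/124416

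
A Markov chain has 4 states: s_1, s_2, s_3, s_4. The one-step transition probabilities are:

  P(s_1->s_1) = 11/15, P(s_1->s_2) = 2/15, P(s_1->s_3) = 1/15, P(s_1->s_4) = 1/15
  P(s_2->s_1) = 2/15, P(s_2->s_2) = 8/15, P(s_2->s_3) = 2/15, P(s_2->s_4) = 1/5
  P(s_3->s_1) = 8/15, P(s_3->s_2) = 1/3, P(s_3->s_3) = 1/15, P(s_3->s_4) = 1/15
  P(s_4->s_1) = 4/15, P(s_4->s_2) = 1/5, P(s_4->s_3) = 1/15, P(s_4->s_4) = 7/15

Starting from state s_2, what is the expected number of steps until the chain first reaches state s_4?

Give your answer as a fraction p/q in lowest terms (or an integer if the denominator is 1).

Let h_i = expected steps to first reach s_4 from state i.
Boundary: h_s_4 = 0.
First-step equations for the other states:
  h_s_1 = 1 + 11/15*h_s_1 + 2/15*h_s_2 + 1/15*h_s_3 + 1/15*h_s_4
  h_s_2 = 1 + 2/15*h_s_1 + 8/15*h_s_2 + 2/15*h_s_3 + 1/5*h_s_4
  h_s_3 = 1 + 8/15*h_s_1 + 1/3*h_s_2 + 1/15*h_s_3 + 1/15*h_s_4

Substituting h_s_4 = 0 and rearranging gives the linear system (I - Q) h = 1:
  [4/15, -2/15, -1/15] . (h_s_1, h_s_2, h_s_3) = 1
  [-2/15, 7/15, -2/15] . (h_s_1, h_s_2, h_s_3) = 1
  [-8/15, -1/3, 14/15] . (h_s_1, h_s_2, h_s_3) = 1

Solving yields:
  h_s_1 = 10
  h_s_2 = 85/11
  h_s_3 = 105/11

Starting state is s_2, so the expected hitting time is h_s_2 = 85/11.

Answer: 85/11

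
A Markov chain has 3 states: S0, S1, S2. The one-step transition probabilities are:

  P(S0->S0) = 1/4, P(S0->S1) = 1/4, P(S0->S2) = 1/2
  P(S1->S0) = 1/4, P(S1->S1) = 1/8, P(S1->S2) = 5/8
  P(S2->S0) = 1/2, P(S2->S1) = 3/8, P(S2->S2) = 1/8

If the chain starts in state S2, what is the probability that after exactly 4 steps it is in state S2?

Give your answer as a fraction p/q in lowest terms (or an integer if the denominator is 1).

Computing P^4 by repeated multiplication:
P^1 =
  S0: [1/4, 1/4, 1/2]
  S1: [1/4, 1/8, 5/8]
  S2: [1/2, 3/8, 1/8]
P^2 =
  S0: [3/8, 9/32, 11/32]
  S1: [13/32, 5/16, 9/32]
  S2: [9/32, 7/32, 1/2]
P^3 =
  S0: [43/128, 33/128, 13/32]
  S1: [41/128, 63/256, 111/256]
  S2: [3/8, 73/256, 87/256]
P^4 =
  S0: [45/128, 275/1024, 389/1024]
  S1: [367/1024, 35/128, 377/1024]
  S2: [343/1024, 263/1024, 209/512]

(P^4)[S2 -> S2] = 209/512

Answer: 209/512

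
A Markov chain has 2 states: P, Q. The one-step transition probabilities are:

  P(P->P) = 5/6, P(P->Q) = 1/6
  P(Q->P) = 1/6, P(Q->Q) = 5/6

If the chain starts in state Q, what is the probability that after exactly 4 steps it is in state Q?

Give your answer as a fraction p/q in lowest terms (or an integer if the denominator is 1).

Computing P^4 by repeated multiplication:
P^1 =
  P: [5/6, 1/6]
  Q: [1/6, 5/6]
P^2 =
  P: [13/18, 5/18]
  Q: [5/18, 13/18]
P^3 =
  P: [35/54, 19/54]
  Q: [19/54, 35/54]
P^4 =
  P: [97/162, 65/162]
  Q: [65/162, 97/162]

(P^4)[Q -> Q] = 97/162

Answer: 97/162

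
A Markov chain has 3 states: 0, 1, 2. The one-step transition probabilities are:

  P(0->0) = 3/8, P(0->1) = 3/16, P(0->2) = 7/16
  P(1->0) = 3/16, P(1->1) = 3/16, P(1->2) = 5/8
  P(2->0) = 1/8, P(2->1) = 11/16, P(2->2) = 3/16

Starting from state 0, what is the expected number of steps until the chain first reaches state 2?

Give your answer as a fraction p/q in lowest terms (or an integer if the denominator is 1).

Answer: 256/121

Derivation:
Let h_i = expected steps to first reach 2 from state i.
Boundary: h_2 = 0.
First-step equations for the other states:
  h_0 = 1 + 3/8*h_0 + 3/16*h_1 + 7/16*h_2
  h_1 = 1 + 3/16*h_0 + 3/16*h_1 + 5/8*h_2

Substituting h_2 = 0 and rearranging gives the linear system (I - Q) h = 1:
  [5/8, -3/16] . (h_0, h_1) = 1
  [-3/16, 13/16] . (h_0, h_1) = 1

Solving yields:
  h_0 = 256/121
  h_1 = 208/121

Starting state is 0, so the expected hitting time is h_0 = 256/121.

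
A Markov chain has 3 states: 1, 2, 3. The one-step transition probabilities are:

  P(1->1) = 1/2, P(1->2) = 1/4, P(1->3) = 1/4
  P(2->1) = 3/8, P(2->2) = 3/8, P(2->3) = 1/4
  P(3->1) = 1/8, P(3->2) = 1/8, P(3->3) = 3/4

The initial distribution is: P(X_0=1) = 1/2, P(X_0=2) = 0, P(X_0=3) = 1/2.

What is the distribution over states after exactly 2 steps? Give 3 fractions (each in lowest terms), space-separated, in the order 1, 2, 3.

Answer: 37/128 27/128 1/2

Derivation:
Propagating the distribution step by step (d_{t+1} = d_t * P):
d_0 = (1=1/2, 2=0, 3=1/2)
  d_1[1] = 1/2*1/2 + 0*3/8 + 1/2*1/8 = 5/16
  d_1[2] = 1/2*1/4 + 0*3/8 + 1/2*1/8 = 3/16
  d_1[3] = 1/2*1/4 + 0*1/4 + 1/2*3/4 = 1/2
d_1 = (1=5/16, 2=3/16, 3=1/2)
  d_2[1] = 5/16*1/2 + 3/16*3/8 + 1/2*1/8 = 37/128
  d_2[2] = 5/16*1/4 + 3/16*3/8 + 1/2*1/8 = 27/128
  d_2[3] = 5/16*1/4 + 3/16*1/4 + 1/2*3/4 = 1/2
d_2 = (1=37/128, 2=27/128, 3=1/2)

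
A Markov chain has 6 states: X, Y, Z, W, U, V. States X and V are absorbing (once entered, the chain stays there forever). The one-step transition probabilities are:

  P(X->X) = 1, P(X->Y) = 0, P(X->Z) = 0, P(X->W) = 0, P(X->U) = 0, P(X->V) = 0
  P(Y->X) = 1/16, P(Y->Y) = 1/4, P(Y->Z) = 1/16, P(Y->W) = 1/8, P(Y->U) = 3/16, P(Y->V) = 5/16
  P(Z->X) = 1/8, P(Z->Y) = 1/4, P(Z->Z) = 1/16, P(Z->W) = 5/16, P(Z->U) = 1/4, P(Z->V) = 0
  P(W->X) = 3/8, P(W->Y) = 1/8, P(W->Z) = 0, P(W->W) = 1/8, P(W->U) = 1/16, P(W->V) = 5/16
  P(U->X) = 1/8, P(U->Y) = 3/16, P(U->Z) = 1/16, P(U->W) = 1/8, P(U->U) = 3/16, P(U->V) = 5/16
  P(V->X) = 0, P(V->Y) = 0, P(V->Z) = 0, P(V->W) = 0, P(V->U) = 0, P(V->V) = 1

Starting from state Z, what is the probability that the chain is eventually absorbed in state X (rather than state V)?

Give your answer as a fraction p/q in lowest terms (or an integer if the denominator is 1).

Let a_i = P(absorbed in X | start in state i).
Boundary conditions: a_X = 1, a_V = 0.
For each transient state i, a_i = sum_j P(i->j) * a_j:
  a_Y = 1/16*a_X + 1/4*a_Y + 1/16*a_Z + 1/8*a_W + 3/16*a_U + 5/16*a_V
  a_Z = 1/8*a_X + 1/4*a_Y + 1/16*a_Z + 5/16*a_W + 1/4*a_U + 0*a_V
  a_W = 3/8*a_X + 1/8*a_Y + 0*a_Z + 1/8*a_W + 1/16*a_U + 5/16*a_V
  a_U = 1/8*a_X + 3/16*a_Y + 1/16*a_Z + 1/8*a_W + 3/16*a_U + 5/16*a_V

Substituting a_X = 1 and a_V = 0, rearrange to (I - Q) a = r where r[i] = P(i -> X):
  [3/4, -1/16, -1/8, -3/16] . (a_Y, a_Z, a_W, a_U) = 1/16
  [-1/4, 15/16, -5/16, -1/4] . (a_Y, a_Z, a_W, a_U) = 1/8
  [-1/8, 0, 7/8, -1/16] . (a_Y, a_Z, a_W, a_U) = 3/8
  [-3/16, -1/16, -1/8, 13/16] . (a_Y, a_Z, a_W, a_U) = 1/8

Solving yields:
  a_Y = 161/561
  a_Z = 1817/3927
  a_W = 1937/3927
  a_U = 62/187

Starting state is Z, so the absorption probability is a_Z = 1817/3927.

Answer: 1817/3927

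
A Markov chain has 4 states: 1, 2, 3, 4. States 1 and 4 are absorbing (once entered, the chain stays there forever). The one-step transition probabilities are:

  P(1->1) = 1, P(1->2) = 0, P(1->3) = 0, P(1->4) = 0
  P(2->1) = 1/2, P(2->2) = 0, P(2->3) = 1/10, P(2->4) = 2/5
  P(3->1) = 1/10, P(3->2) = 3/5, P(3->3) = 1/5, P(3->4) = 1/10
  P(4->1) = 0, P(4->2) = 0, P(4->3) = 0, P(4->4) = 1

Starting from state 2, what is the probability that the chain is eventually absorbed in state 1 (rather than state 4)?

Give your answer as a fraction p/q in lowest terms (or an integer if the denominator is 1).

Let a_i = P(absorbed in 1 | start in state i).
Boundary conditions: a_1 = 1, a_4 = 0.
For each transient state i, a_i = sum_j P(i->j) * a_j:
  a_2 = 1/2*a_1 + 0*a_2 + 1/10*a_3 + 2/5*a_4
  a_3 = 1/10*a_1 + 3/5*a_2 + 1/5*a_3 + 1/10*a_4

Substituting a_1 = 1 and a_4 = 0, rearrange to (I - Q) a = r where r[i] = P(i -> 1):
  [1, -1/10] . (a_2, a_3) = 1/2
  [-3/5, 4/5] . (a_2, a_3) = 1/10

Solving yields:
  a_2 = 41/74
  a_3 = 20/37

Starting state is 2, so the absorption probability is a_2 = 41/74.

Answer: 41/74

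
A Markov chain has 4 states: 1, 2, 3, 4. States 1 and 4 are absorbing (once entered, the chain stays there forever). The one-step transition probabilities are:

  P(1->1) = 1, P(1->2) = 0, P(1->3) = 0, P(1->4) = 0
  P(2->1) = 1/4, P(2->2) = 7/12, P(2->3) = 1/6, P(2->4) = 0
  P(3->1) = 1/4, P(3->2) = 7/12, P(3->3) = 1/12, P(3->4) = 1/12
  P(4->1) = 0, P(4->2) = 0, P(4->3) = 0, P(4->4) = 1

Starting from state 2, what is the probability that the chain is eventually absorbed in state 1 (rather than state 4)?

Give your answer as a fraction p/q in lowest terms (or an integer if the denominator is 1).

Let a_i = P(absorbed in 1 | start in state i).
Boundary conditions: a_1 = 1, a_4 = 0.
For each transient state i, a_i = sum_j P(i->j) * a_j:
  a_2 = 1/4*a_1 + 7/12*a_2 + 1/6*a_3 + 0*a_4
  a_3 = 1/4*a_1 + 7/12*a_2 + 1/12*a_3 + 1/12*a_4

Substituting a_1 = 1 and a_4 = 0, rearrange to (I - Q) a = r where r[i] = P(i -> 1):
  [5/12, -1/6] . (a_2, a_3) = 1/4
  [-7/12, 11/12] . (a_2, a_3) = 1/4

Solving yields:
  a_2 = 39/41
  a_3 = 36/41

Starting state is 2, so the absorption probability is a_2 = 39/41.

Answer: 39/41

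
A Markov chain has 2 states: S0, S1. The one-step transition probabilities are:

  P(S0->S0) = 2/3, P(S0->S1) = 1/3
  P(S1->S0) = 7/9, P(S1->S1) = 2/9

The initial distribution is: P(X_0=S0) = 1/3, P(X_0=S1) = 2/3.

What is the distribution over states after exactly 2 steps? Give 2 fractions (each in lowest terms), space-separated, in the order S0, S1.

Answer: 169/243 74/243

Derivation:
Propagating the distribution step by step (d_{t+1} = d_t * P):
d_0 = (S0=1/3, S1=2/3)
  d_1[S0] = 1/3*2/3 + 2/3*7/9 = 20/27
  d_1[S1] = 1/3*1/3 + 2/3*2/9 = 7/27
d_1 = (S0=20/27, S1=7/27)
  d_2[S0] = 20/27*2/3 + 7/27*7/9 = 169/243
  d_2[S1] = 20/27*1/3 + 7/27*2/9 = 74/243
d_2 = (S0=169/243, S1=74/243)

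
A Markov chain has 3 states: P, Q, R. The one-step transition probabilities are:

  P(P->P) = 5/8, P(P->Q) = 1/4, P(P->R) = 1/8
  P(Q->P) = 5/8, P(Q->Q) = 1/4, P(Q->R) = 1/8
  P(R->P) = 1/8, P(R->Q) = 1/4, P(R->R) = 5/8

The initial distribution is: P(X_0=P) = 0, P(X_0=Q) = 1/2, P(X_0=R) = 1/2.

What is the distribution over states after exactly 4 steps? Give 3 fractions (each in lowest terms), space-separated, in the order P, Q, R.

Answer: 31/64 1/4 17/64

Derivation:
Propagating the distribution step by step (d_{t+1} = d_t * P):
d_0 = (P=0, Q=1/2, R=1/2)
  d_1[P] = 0*5/8 + 1/2*5/8 + 1/2*1/8 = 3/8
  d_1[Q] = 0*1/4 + 1/2*1/4 + 1/2*1/4 = 1/4
  d_1[R] = 0*1/8 + 1/2*1/8 + 1/2*5/8 = 3/8
d_1 = (P=3/8, Q=1/4, R=3/8)
  d_2[P] = 3/8*5/8 + 1/4*5/8 + 3/8*1/8 = 7/16
  d_2[Q] = 3/8*1/4 + 1/4*1/4 + 3/8*1/4 = 1/4
  d_2[R] = 3/8*1/8 + 1/4*1/8 + 3/8*5/8 = 5/16
d_2 = (P=7/16, Q=1/4, R=5/16)
  d_3[P] = 7/16*5/8 + 1/4*5/8 + 5/16*1/8 = 15/32
  d_3[Q] = 7/16*1/4 + 1/4*1/4 + 5/16*1/4 = 1/4
  d_3[R] = 7/16*1/8 + 1/4*1/8 + 5/16*5/8 = 9/32
d_3 = (P=15/32, Q=1/4, R=9/32)
  d_4[P] = 15/32*5/8 + 1/4*5/8 + 9/32*1/8 = 31/64
  d_4[Q] = 15/32*1/4 + 1/4*1/4 + 9/32*1/4 = 1/4
  d_4[R] = 15/32*1/8 + 1/4*1/8 + 9/32*5/8 = 17/64
d_4 = (P=31/64, Q=1/4, R=17/64)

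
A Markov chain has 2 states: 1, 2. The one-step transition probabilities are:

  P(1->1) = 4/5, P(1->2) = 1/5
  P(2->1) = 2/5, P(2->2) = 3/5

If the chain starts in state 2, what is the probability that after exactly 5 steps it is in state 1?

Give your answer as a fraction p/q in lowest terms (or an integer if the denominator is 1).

Answer: 2062/3125

Derivation:
Computing P^5 by repeated multiplication:
P^1 =
  1: [4/5, 1/5]
  2: [2/5, 3/5]
P^2 =
  1: [18/25, 7/25]
  2: [14/25, 11/25]
P^3 =
  1: [86/125, 39/125]
  2: [78/125, 47/125]
P^4 =
  1: [422/625, 203/625]
  2: [406/625, 219/625]
P^5 =
  1: [2094/3125, 1031/3125]
  2: [2062/3125, 1063/3125]

(P^5)[2 -> 1] = 2062/3125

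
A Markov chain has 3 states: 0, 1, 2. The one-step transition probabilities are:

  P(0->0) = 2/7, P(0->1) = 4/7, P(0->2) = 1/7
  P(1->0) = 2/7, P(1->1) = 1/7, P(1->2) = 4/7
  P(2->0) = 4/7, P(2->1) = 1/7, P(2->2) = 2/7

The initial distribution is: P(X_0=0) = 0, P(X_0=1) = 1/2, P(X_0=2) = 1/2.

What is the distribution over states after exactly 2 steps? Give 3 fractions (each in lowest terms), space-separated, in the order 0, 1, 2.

Answer: 20/49 16/49 13/49

Derivation:
Propagating the distribution step by step (d_{t+1} = d_t * P):
d_0 = (0=0, 1=1/2, 2=1/2)
  d_1[0] = 0*2/7 + 1/2*2/7 + 1/2*4/7 = 3/7
  d_1[1] = 0*4/7 + 1/2*1/7 + 1/2*1/7 = 1/7
  d_1[2] = 0*1/7 + 1/2*4/7 + 1/2*2/7 = 3/7
d_1 = (0=3/7, 1=1/7, 2=3/7)
  d_2[0] = 3/7*2/7 + 1/7*2/7 + 3/7*4/7 = 20/49
  d_2[1] = 3/7*4/7 + 1/7*1/7 + 3/7*1/7 = 16/49
  d_2[2] = 3/7*1/7 + 1/7*4/7 + 3/7*2/7 = 13/49
d_2 = (0=20/49, 1=16/49, 2=13/49)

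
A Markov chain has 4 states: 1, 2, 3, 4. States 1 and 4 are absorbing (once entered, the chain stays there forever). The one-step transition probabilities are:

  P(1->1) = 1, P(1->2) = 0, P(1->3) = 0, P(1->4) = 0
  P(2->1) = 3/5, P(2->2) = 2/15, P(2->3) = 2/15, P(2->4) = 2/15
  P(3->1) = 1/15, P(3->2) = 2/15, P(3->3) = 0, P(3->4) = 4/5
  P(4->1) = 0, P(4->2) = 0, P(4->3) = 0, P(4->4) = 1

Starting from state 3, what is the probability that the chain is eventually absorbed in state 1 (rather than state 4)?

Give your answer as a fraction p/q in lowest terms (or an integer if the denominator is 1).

Answer: 31/191

Derivation:
Let a_i = P(absorbed in 1 | start in state i).
Boundary conditions: a_1 = 1, a_4 = 0.
For each transient state i, a_i = sum_j P(i->j) * a_j:
  a_2 = 3/5*a_1 + 2/15*a_2 + 2/15*a_3 + 2/15*a_4
  a_3 = 1/15*a_1 + 2/15*a_2 + 0*a_3 + 4/5*a_4

Substituting a_1 = 1 and a_4 = 0, rearrange to (I - Q) a = r where r[i] = P(i -> 1):
  [13/15, -2/15] . (a_2, a_3) = 3/5
  [-2/15, 1] . (a_2, a_3) = 1/15

Solving yields:
  a_2 = 137/191
  a_3 = 31/191

Starting state is 3, so the absorption probability is a_3 = 31/191.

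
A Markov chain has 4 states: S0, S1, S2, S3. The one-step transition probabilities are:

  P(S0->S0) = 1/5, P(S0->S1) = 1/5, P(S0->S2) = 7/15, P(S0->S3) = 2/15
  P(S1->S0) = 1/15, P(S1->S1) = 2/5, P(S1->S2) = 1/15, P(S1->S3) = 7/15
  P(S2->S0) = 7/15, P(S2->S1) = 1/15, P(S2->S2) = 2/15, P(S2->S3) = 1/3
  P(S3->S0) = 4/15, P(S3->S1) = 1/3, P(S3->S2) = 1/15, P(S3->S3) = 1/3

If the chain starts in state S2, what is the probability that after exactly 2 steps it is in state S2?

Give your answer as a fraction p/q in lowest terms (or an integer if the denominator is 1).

Answer: 59/225

Derivation:
Computing P^2 by repeated multiplication:
P^1 =
  S0: [1/5, 1/5, 7/15, 2/15]
  S1: [1/15, 2/5, 1/15, 7/15]
  S2: [7/15, 1/15, 2/15, 1/3]
  S3: [4/15, 1/3, 1/15, 1/3]
P^2 =
  S0: [23/75, 44/225, 8/45, 8/25]
  S1: [44/225, 1/3, 22/225, 28/75]
  S2: [56/225, 6/25, 59/225, 56/225]
  S3: [44/225, 68/225, 8/45, 73/225]

(P^2)[S2 -> S2] = 59/225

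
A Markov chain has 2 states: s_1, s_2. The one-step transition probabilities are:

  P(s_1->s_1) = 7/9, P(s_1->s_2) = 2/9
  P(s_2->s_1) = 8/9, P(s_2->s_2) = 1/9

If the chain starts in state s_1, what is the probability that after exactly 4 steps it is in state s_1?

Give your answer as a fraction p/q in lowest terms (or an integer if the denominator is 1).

Answer: 5249/6561

Derivation:
Computing P^4 by repeated multiplication:
P^1 =
  s_1: [7/9, 2/9]
  s_2: [8/9, 1/9]
P^2 =
  s_1: [65/81, 16/81]
  s_2: [64/81, 17/81]
P^3 =
  s_1: [583/729, 146/729]
  s_2: [584/729, 145/729]
P^4 =
  s_1: [5249/6561, 1312/6561]
  s_2: [5248/6561, 1313/6561]

(P^4)[s_1 -> s_1] = 5249/6561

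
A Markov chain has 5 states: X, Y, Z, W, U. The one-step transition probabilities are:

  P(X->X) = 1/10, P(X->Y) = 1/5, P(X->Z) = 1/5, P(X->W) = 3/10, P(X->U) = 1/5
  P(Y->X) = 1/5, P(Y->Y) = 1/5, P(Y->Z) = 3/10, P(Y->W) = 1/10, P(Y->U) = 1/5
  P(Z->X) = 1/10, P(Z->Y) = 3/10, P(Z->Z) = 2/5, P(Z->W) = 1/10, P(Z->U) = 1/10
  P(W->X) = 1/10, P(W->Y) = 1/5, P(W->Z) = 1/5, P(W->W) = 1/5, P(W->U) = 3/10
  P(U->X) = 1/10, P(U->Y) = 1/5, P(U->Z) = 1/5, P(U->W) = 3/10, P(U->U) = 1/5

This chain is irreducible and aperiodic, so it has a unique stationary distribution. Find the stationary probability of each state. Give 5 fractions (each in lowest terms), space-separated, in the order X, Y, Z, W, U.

The stationary distribution satisfies pi = pi * P, i.e.:
  pi_X = 1/10*pi_X + 1/5*pi_Y + 1/10*pi_Z + 1/10*pi_W + 1/10*pi_U
  pi_Y = 1/5*pi_X + 1/5*pi_Y + 3/10*pi_Z + 1/5*pi_W + 1/5*pi_U
  pi_Z = 1/5*pi_X + 3/10*pi_Y + 2/5*pi_Z + 1/5*pi_W + 1/5*pi_U
  pi_W = 3/10*pi_X + 1/10*pi_Y + 1/10*pi_Z + 1/5*pi_W + 3/10*pi_U
  pi_U = 1/5*pi_X + 1/5*pi_Y + 1/10*pi_Z + 3/10*pi_W + 1/5*pi_U
with normalization: pi_X + pi_Y + pi_Z + pi_W + pi_U = 1.

Using the first 4 balance equations plus normalization, the linear system A*pi = b is:
  [-9/10, 1/5, 1/10, 1/10, 1/10] . pi = 0
  [1/5, -4/5, 3/10, 1/5, 1/5] . pi = 0
  [1/5, 3/10, -3/5, 1/5, 1/5] . pi = 0
  [3/10, 1/10, 1/10, -4/5, 3/10] . pi = 0
  [1, 1, 1, 1, 1] . pi = 1

Solving yields:
  pi_X = 97/790
  pi_Y = 18/79
  pi_Z = 22/79
  pi_W = 157/869
  pi_U = 1653/8690

Verification (pi * P):
  97/790*1/10 + 18/79*1/5 + 22/79*1/10 + 157/869*1/10 + 1653/8690*1/10 = 97/790 = pi_X  (ok)
  97/790*1/5 + 18/79*1/5 + 22/79*3/10 + 157/869*1/5 + 1653/8690*1/5 = 18/79 = pi_Y  (ok)
  97/790*1/5 + 18/79*3/10 + 22/79*2/5 + 157/869*1/5 + 1653/8690*1/5 = 22/79 = pi_Z  (ok)
  97/790*3/10 + 18/79*1/10 + 22/79*1/10 + 157/869*1/5 + 1653/8690*3/10 = 157/869 = pi_W  (ok)
  97/790*1/5 + 18/79*1/5 + 22/79*1/10 + 157/869*3/10 + 1653/8690*1/5 = 1653/8690 = pi_U  (ok)

Answer: 97/790 18/79 22/79 157/869 1653/8690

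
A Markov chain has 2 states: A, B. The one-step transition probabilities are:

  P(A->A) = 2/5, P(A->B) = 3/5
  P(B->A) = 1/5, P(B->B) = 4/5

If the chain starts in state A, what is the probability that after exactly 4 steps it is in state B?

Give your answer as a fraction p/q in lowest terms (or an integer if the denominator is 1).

Computing P^4 by repeated multiplication:
P^1 =
  A: [2/5, 3/5]
  B: [1/5, 4/5]
P^2 =
  A: [7/25, 18/25]
  B: [6/25, 19/25]
P^3 =
  A: [32/125, 93/125]
  B: [31/125, 94/125]
P^4 =
  A: [157/625, 468/625]
  B: [156/625, 469/625]

(P^4)[A -> B] = 468/625

Answer: 468/625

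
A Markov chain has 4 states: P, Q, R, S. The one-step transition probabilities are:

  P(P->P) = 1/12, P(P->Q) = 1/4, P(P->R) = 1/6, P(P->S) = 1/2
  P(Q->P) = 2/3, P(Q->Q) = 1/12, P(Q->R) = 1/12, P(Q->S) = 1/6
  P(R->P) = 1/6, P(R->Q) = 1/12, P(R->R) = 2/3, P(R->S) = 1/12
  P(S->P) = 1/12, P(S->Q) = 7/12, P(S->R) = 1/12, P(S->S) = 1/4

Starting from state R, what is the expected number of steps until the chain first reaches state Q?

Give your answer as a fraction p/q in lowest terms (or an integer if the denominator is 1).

Let h_i = expected steps to first reach Q from state i.
Boundary: h_Q = 0.
First-step equations for the other states:
  h_P = 1 + 1/12*h_P + 1/4*h_Q + 1/6*h_R + 1/2*h_S
  h_R = 1 + 1/6*h_P + 1/12*h_Q + 2/3*h_R + 1/12*h_S
  h_S = 1 + 1/12*h_P + 7/12*h_Q + 1/12*h_R + 1/4*h_S

Substituting h_Q = 0 and rearranging gives the linear system (I - Q) h = 1:
  [11/12, -1/6, -1/2] . (h_P, h_R, h_S) = 1
  [-1/6, 1/3, -1/12] . (h_P, h_R, h_S) = 1
  [-1/12, -1/12, 3/4] . (h_P, h_R, h_S) = 1

Solving yields:
  h_P = 1020/311
  h_R = 1620/311
  h_S = 708/311

Starting state is R, so the expected hitting time is h_R = 1620/311.

Answer: 1620/311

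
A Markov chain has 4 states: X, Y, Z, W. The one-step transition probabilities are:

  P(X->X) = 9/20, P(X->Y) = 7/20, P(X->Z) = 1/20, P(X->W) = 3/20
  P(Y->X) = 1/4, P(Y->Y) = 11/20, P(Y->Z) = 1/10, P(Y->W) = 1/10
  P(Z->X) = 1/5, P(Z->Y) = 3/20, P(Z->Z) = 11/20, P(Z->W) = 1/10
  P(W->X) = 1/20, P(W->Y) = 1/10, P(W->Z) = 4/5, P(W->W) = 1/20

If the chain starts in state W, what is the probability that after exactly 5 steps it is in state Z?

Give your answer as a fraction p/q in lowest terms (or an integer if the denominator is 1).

Computing P^5 by repeated multiplication:
P^1 =
  X: [9/20, 7/20, 1/20, 3/20]
  Y: [1/4, 11/20, 1/10, 1/10]
  Z: [1/5, 3/20, 11/20, 1/10]
  W: [1/20, 1/10, 4/5, 1/20]
P^2 =
  X: [123/400, 149/400, 41/200, 23/200]
  Y: [11/40, 83/200, 81/400, 43/400]
  Z: [97/400, 49/200, 163/400, 21/200]
  W: [21/100, 79/400, 197/400, 1/10]
P^3 =
  X: [1113/4000, 1419/4000, 2059/8000, 877/8000]
  Y: [2187/8000, 117/320, 2021/8000, 867/8000]
  Z: [2057/8000, 233/800, 1379/4000, 171/1600]
  W: [1979/8000, 133/500, 3049/8000, 211/2000]
P^4 =
  X: [43337/160000, 54731/160000, 44583/160000, 17349/160000]
  Y: [43259/160000, 55281/160000, 2207/8000, 433/4000]
  Z: [841/3200, 50013/160000, 10147/32000, 8601/80000]
  W: [41491/160000, 1503/5000, 26639/80000, 3427/32000]
P^5 =
  X: [859369/3200000, 1073847/3200000, 230199/800000, 86497/800000]
  Y: [26863/100000, 269491/800000, 916481/3200000, 345939/3200000]
  Z: [848657/3200000, 515551/1600000, 975393/3200000, 21553/200000]
  W: [422073/1600000, 1013597/3200000, 997901/3200000, 86089/800000]

(P^5)[W -> Z] = 997901/3200000

Answer: 997901/3200000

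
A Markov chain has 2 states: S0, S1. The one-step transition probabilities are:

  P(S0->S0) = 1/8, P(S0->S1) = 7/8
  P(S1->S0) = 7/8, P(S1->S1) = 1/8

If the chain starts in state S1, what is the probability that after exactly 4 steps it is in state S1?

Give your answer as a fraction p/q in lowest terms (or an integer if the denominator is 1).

Computing P^4 by repeated multiplication:
P^1 =
  S0: [1/8, 7/8]
  S1: [7/8, 1/8]
P^2 =
  S0: [25/32, 7/32]
  S1: [7/32, 25/32]
P^3 =
  S0: [37/128, 91/128]
  S1: [91/128, 37/128]
P^4 =
  S0: [337/512, 175/512]
  S1: [175/512, 337/512]

(P^4)[S1 -> S1] = 337/512

Answer: 337/512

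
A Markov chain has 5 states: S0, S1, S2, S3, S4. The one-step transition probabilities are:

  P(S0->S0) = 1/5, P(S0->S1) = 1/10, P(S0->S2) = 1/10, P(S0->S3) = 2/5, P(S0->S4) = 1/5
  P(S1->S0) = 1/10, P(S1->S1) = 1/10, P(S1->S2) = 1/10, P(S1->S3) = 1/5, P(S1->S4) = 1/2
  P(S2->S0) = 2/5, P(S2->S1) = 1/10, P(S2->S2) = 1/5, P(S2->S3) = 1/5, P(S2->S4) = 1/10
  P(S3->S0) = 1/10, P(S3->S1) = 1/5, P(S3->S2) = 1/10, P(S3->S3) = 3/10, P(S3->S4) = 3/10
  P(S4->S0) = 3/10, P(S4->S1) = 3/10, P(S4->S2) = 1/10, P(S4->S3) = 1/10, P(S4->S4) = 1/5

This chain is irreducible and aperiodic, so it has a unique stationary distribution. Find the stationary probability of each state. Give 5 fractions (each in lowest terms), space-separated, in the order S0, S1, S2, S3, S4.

Answer: 682/3291 1748/9873 1/9 2357/9873 875/3291

Derivation:
The stationary distribution satisfies pi = pi * P, i.e.:
  pi_S0 = 1/5*pi_S0 + 1/10*pi_S1 + 2/5*pi_S2 + 1/10*pi_S3 + 3/10*pi_S4
  pi_S1 = 1/10*pi_S0 + 1/10*pi_S1 + 1/10*pi_S2 + 1/5*pi_S3 + 3/10*pi_S4
  pi_S2 = 1/10*pi_S0 + 1/10*pi_S1 + 1/5*pi_S2 + 1/10*pi_S3 + 1/10*pi_S4
  pi_S3 = 2/5*pi_S0 + 1/5*pi_S1 + 1/5*pi_S2 + 3/10*pi_S3 + 1/10*pi_S4
  pi_S4 = 1/5*pi_S0 + 1/2*pi_S1 + 1/10*pi_S2 + 3/10*pi_S3 + 1/5*pi_S4
with normalization: pi_S0 + pi_S1 + pi_S2 + pi_S3 + pi_S4 = 1.

Using the first 4 balance equations plus normalization, the linear system A*pi = b is:
  [-4/5, 1/10, 2/5, 1/10, 3/10] . pi = 0
  [1/10, -9/10, 1/10, 1/5, 3/10] . pi = 0
  [1/10, 1/10, -4/5, 1/10, 1/10] . pi = 0
  [2/5, 1/5, 1/5, -7/10, 1/10] . pi = 0
  [1, 1, 1, 1, 1] . pi = 1

Solving yields:
  pi_S0 = 682/3291
  pi_S1 = 1748/9873
  pi_S2 = 1/9
  pi_S3 = 2357/9873
  pi_S4 = 875/3291

Verification (pi * P):
  682/3291*1/5 + 1748/9873*1/10 + 1/9*2/5 + 2357/9873*1/10 + 875/3291*3/10 = 682/3291 = pi_S0  (ok)
  682/3291*1/10 + 1748/9873*1/10 + 1/9*1/10 + 2357/9873*1/5 + 875/3291*3/10 = 1748/9873 = pi_S1  (ok)
  682/3291*1/10 + 1748/9873*1/10 + 1/9*1/5 + 2357/9873*1/10 + 875/3291*1/10 = 1/9 = pi_S2  (ok)
  682/3291*2/5 + 1748/9873*1/5 + 1/9*1/5 + 2357/9873*3/10 + 875/3291*1/10 = 2357/9873 = pi_S3  (ok)
  682/3291*1/5 + 1748/9873*1/2 + 1/9*1/10 + 2357/9873*3/10 + 875/3291*1/5 = 875/3291 = pi_S4  (ok)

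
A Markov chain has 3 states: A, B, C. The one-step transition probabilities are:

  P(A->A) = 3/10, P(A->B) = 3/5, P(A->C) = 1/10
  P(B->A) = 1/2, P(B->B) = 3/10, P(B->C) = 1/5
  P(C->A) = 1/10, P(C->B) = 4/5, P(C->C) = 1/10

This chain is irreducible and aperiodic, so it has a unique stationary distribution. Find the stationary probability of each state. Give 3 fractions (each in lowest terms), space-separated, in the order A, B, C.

The stationary distribution satisfies pi = pi * P, i.e.:
  pi_A = 3/10*pi_A + 1/2*pi_B + 1/10*pi_C
  pi_B = 3/5*pi_A + 3/10*pi_B + 4/5*pi_C
  pi_C = 1/10*pi_A + 1/5*pi_B + 1/10*pi_C
with normalization: pi_A + pi_B + pi_C = 1.

Using the first 2 balance equations plus normalization, the linear system A*pi = b is:
  [-7/10, 1/2, 1/10] . pi = 0
  [3/5, -7/10, 4/5] . pi = 0
  [1, 1, 1] . pi = 1

Solving yields:
  pi_A = 47/128
  pi_B = 31/64
  pi_C = 19/128

Verification (pi * P):
  47/128*3/10 + 31/64*1/2 + 19/128*1/10 = 47/128 = pi_A  (ok)
  47/128*3/5 + 31/64*3/10 + 19/128*4/5 = 31/64 = pi_B  (ok)
  47/128*1/10 + 31/64*1/5 + 19/128*1/10 = 19/128 = pi_C  (ok)

Answer: 47/128 31/64 19/128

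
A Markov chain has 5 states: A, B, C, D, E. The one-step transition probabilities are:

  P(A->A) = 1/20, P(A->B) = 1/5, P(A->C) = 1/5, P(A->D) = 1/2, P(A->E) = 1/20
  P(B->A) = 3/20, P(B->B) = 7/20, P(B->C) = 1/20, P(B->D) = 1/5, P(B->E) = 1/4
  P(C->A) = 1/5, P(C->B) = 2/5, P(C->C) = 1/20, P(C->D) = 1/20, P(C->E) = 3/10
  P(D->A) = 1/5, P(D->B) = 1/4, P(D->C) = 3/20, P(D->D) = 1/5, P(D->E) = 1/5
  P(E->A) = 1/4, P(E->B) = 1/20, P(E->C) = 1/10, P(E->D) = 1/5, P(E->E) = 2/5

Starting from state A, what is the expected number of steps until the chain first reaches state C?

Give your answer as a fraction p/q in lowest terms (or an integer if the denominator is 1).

Let h_i = expected steps to first reach C from state i.
Boundary: h_C = 0.
First-step equations for the other states:
  h_A = 1 + 1/20*h_A + 1/5*h_B + 1/5*h_C + 1/2*h_D + 1/20*h_E
  h_B = 1 + 3/20*h_A + 7/20*h_B + 1/20*h_C + 1/5*h_D + 1/4*h_E
  h_D = 1 + 1/5*h_A + 1/4*h_B + 3/20*h_C + 1/5*h_D + 1/5*h_E
  h_E = 1 + 1/4*h_A + 1/20*h_B + 1/10*h_C + 1/5*h_D + 2/5*h_E

Substituting h_C = 0 and rearranging gives the linear system (I - Q) h = 1:
  [19/20, -1/5, -1/2, -1/20] . (h_A, h_B, h_D, h_E) = 1
  [-3/20, 13/20, -1/5, -1/4] . (h_A, h_B, h_D, h_E) = 1
  [-1/5, -1/4, 4/5, -1/5] . (h_A, h_B, h_D, h_E) = 1
  [-1/4, -1/20, -1/5, 3/5] . (h_A, h_B, h_D, h_E) = 1

Solving yields:
  h_A = 64120/8493
  h_B = 75500/8493
  h_D = 67670/8493
  h_E = 23240/2831

Starting state is A, so the expected hitting time is h_A = 64120/8493.

Answer: 64120/8493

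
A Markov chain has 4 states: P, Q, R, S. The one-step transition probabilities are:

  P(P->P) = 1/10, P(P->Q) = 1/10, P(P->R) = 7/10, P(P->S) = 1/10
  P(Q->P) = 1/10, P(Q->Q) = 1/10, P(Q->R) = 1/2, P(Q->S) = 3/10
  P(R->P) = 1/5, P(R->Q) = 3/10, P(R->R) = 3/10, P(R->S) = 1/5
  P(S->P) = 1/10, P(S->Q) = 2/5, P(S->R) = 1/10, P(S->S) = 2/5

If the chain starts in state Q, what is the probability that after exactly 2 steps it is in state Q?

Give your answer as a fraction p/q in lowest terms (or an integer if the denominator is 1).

Answer: 29/100

Derivation:
Computing P^2 by repeated multiplication:
P^1 =
  P: [1/10, 1/10, 7/10, 1/10]
  Q: [1/10, 1/10, 1/2, 3/10]
  R: [1/5, 3/10, 3/10, 1/5]
  S: [1/10, 2/5, 1/10, 2/5]
P^2 =
  P: [17/100, 27/100, 17/50, 11/50]
  Q: [3/20, 29/100, 3/10, 13/50]
  R: [13/100, 11/50, 2/5, 1/4]
  S: [11/100, 6/25, 17/50, 31/100]

(P^2)[Q -> Q] = 29/100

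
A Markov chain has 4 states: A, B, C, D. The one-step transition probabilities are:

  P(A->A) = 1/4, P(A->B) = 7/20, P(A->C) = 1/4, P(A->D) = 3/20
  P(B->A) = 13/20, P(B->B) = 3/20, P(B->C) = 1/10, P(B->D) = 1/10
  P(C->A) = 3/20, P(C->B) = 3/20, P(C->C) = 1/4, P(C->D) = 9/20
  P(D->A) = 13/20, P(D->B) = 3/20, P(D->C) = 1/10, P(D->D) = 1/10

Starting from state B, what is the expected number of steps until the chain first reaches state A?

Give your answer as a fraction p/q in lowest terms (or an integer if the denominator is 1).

Answer: 340/201

Derivation:
Let h_i = expected steps to first reach A from state i.
Boundary: h_A = 0.
First-step equations for the other states:
  h_B = 1 + 13/20*h_A + 3/20*h_B + 1/10*h_C + 1/10*h_D
  h_C = 1 + 3/20*h_A + 3/20*h_B + 1/4*h_C + 9/20*h_D
  h_D = 1 + 13/20*h_A + 3/20*h_B + 1/10*h_C + 1/10*h_D

Substituting h_A = 0 and rearranging gives the linear system (I - Q) h = 1:
  [17/20, -1/10, -1/10] . (h_B, h_C, h_D) = 1
  [-3/20, 3/4, -9/20] . (h_B, h_C, h_D) = 1
  [-3/20, -1/10, 9/10] . (h_B, h_C, h_D) = 1

Solving yields:
  h_B = 340/201
  h_C = 180/67
  h_D = 340/201

Starting state is B, so the expected hitting time is h_B = 340/201.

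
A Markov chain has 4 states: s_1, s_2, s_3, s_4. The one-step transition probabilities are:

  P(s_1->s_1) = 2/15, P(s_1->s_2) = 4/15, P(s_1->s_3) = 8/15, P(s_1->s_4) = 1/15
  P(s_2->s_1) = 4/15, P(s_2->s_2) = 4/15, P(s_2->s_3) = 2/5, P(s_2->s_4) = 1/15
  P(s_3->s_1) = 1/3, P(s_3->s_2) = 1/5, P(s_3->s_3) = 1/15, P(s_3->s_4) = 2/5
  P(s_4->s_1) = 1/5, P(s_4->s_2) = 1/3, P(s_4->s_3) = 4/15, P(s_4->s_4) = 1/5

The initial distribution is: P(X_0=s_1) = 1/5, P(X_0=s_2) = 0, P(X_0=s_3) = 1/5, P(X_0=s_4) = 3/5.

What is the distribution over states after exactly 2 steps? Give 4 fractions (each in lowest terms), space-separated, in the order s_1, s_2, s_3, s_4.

Answer: 91/375 59/225 23/75 212/1125

Derivation:
Propagating the distribution step by step (d_{t+1} = d_t * P):
d_0 = (s_1=1/5, s_2=0, s_3=1/5, s_4=3/5)
  d_1[s_1] = 1/5*2/15 + 0*4/15 + 1/5*1/3 + 3/5*1/5 = 16/75
  d_1[s_2] = 1/5*4/15 + 0*4/15 + 1/5*1/5 + 3/5*1/3 = 22/75
  d_1[s_3] = 1/5*8/15 + 0*2/5 + 1/5*1/15 + 3/5*4/15 = 7/25
  d_1[s_4] = 1/5*1/15 + 0*1/15 + 1/5*2/5 + 3/5*1/5 = 16/75
d_1 = (s_1=16/75, s_2=22/75, s_3=7/25, s_4=16/75)
  d_2[s_1] = 16/75*2/15 + 22/75*4/15 + 7/25*1/3 + 16/75*1/5 = 91/375
  d_2[s_2] = 16/75*4/15 + 22/75*4/15 + 7/25*1/5 + 16/75*1/3 = 59/225
  d_2[s_3] = 16/75*8/15 + 22/75*2/5 + 7/25*1/15 + 16/75*4/15 = 23/75
  d_2[s_4] = 16/75*1/15 + 22/75*1/15 + 7/25*2/5 + 16/75*1/5 = 212/1125
d_2 = (s_1=91/375, s_2=59/225, s_3=23/75, s_4=212/1125)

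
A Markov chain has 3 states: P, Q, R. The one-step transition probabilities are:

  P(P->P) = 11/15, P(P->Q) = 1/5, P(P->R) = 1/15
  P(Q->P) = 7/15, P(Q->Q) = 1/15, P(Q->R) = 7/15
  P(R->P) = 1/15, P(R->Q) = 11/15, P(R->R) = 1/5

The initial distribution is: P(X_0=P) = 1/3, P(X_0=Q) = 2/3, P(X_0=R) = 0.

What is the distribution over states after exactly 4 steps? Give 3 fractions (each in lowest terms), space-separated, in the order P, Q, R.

Propagating the distribution step by step (d_{t+1} = d_t * P):
d_0 = (P=1/3, Q=2/3, R=0)
  d_1[P] = 1/3*11/15 + 2/3*7/15 + 0*1/15 = 5/9
  d_1[Q] = 1/3*1/5 + 2/3*1/15 + 0*11/15 = 1/9
  d_1[R] = 1/3*1/15 + 2/3*7/15 + 0*1/5 = 1/3
d_1 = (P=5/9, Q=1/9, R=1/3)
  d_2[P] = 5/9*11/15 + 1/9*7/15 + 1/3*1/15 = 13/27
  d_2[Q] = 5/9*1/5 + 1/9*1/15 + 1/3*11/15 = 49/135
  d_2[R] = 5/9*1/15 + 1/9*7/15 + 1/3*1/5 = 7/45
d_2 = (P=13/27, Q=49/135, R=7/45)
  d_3[P] = 13/27*11/15 + 49/135*7/15 + 7/45*1/15 = 1079/2025
  d_3[Q] = 13/27*1/5 + 49/135*1/15 + 7/45*11/15 = 19/81
  d_3[R] = 13/27*1/15 + 49/135*7/15 + 7/45*1/5 = 157/675
d_3 = (P=1079/2025, Q=19/81, R=157/675)
  d_4[P] = 1079/2025*11/15 + 19/81*7/15 + 157/675*1/15 = 3133/6075
  d_4[Q] = 1079/2025*1/5 + 19/81*1/15 + 157/675*11/15 = 8893/30375
  d_4[R] = 1079/2025*1/15 + 19/81*7/15 + 157/675*1/5 = 1939/10125
d_4 = (P=3133/6075, Q=8893/30375, R=1939/10125)

Answer: 3133/6075 8893/30375 1939/10125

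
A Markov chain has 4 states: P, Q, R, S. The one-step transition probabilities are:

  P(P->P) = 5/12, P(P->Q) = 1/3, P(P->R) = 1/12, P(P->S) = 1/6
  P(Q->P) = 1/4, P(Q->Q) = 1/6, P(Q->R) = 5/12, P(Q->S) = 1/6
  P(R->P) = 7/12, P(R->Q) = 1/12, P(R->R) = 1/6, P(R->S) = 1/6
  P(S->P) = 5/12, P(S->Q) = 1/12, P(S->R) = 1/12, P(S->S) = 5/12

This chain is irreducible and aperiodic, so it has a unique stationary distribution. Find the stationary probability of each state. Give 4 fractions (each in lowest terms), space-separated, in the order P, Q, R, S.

The stationary distribution satisfies pi = pi * P, i.e.:
  pi_P = 5/12*pi_P + 1/4*pi_Q + 7/12*pi_R + 5/12*pi_S
  pi_Q = 1/3*pi_P + 1/6*pi_Q + 1/12*pi_R + 1/12*pi_S
  pi_R = 1/12*pi_P + 5/12*pi_Q + 1/6*pi_R + 1/12*pi_S
  pi_S = 1/6*pi_P + 1/6*pi_Q + 1/6*pi_R + 5/12*pi_S
with normalization: pi_P + pi_Q + pi_R + pi_S = 1.

Using the first 3 balance equations plus normalization, the linear system A*pi = b is:
  [-7/12, 1/4, 7/12, 5/12] . pi = 0
  [1/3, -5/6, 1/12, 1/12] . pi = 0
  [1/12, 5/12, -5/6, 1/12] . pi = 0
  [1, 1, 1, 1] . pi = 1

Solving yields:
  pi_P = 613/1494
  pi_Q = 101/498
  pi_R = 41/249
  pi_S = 2/9

Verification (pi * P):
  613/1494*5/12 + 101/498*1/4 + 41/249*7/12 + 2/9*5/12 = 613/1494 = pi_P  (ok)
  613/1494*1/3 + 101/498*1/6 + 41/249*1/12 + 2/9*1/12 = 101/498 = pi_Q  (ok)
  613/1494*1/12 + 101/498*5/12 + 41/249*1/6 + 2/9*1/12 = 41/249 = pi_R  (ok)
  613/1494*1/6 + 101/498*1/6 + 41/249*1/6 + 2/9*5/12 = 2/9 = pi_S  (ok)

Answer: 613/1494 101/498 41/249 2/9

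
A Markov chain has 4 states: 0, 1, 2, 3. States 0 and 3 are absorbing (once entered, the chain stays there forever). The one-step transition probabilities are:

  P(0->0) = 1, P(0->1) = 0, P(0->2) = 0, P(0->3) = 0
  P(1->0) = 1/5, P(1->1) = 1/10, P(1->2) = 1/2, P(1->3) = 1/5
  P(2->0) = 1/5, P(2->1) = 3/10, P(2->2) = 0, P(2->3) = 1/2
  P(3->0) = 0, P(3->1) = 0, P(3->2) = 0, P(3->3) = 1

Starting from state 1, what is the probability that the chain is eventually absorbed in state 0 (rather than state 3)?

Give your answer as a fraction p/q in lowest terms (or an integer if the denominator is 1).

Let a_i = P(absorbed in 0 | start in state i).
Boundary conditions: a_0 = 1, a_3 = 0.
For each transient state i, a_i = sum_j P(i->j) * a_j:
  a_1 = 1/5*a_0 + 1/10*a_1 + 1/2*a_2 + 1/5*a_3
  a_2 = 1/5*a_0 + 3/10*a_1 + 0*a_2 + 1/2*a_3

Substituting a_0 = 1 and a_3 = 0, rearrange to (I - Q) a = r where r[i] = P(i -> 0):
  [9/10, -1/2] . (a_1, a_2) = 1/5
  [-3/10, 1] . (a_1, a_2) = 1/5

Solving yields:
  a_1 = 2/5
  a_2 = 8/25

Starting state is 1, so the absorption probability is a_1 = 2/5.

Answer: 2/5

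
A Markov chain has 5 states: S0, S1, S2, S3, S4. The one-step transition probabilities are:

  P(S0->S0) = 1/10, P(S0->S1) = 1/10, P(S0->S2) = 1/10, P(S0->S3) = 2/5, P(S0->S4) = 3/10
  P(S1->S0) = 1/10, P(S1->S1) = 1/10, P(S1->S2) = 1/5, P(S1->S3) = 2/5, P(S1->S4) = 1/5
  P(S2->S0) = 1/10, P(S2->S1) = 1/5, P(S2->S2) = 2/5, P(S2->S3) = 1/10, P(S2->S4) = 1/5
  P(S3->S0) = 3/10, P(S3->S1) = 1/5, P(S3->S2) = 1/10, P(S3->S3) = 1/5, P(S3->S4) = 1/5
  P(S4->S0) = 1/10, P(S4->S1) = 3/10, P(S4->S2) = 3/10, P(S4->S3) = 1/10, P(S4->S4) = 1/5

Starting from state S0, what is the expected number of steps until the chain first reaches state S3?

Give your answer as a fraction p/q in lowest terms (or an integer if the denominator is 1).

Answer: 7970/2063

Derivation:
Let h_i = expected steps to first reach S3 from state i.
Boundary: h_S3 = 0.
First-step equations for the other states:
  h_S0 = 1 + 1/10*h_S0 + 1/10*h_S1 + 1/10*h_S2 + 2/5*h_S3 + 3/10*h_S4
  h_S1 = 1 + 1/10*h_S0 + 1/10*h_S1 + 1/5*h_S2 + 2/5*h_S3 + 1/5*h_S4
  h_S2 = 1 + 1/10*h_S0 + 1/5*h_S1 + 2/5*h_S2 + 1/10*h_S3 + 1/5*h_S4
  h_S4 = 1 + 1/10*h_S0 + 3/10*h_S1 + 3/10*h_S2 + 1/10*h_S3 + 1/5*h_S4

Substituting h_S3 = 0 and rearranging gives the linear system (I - Q) h = 1:
  [9/10, -1/10, -1/10, -3/10] . (h_S0, h_S1, h_S2, h_S4) = 1
  [-1/10, 9/10, -1/5, -1/5] . (h_S0, h_S1, h_S2, h_S4) = 1
  [-1/10, -1/5, 3/5, -1/5] . (h_S0, h_S1, h_S2, h_S4) = 1
  [-1/10, -3/10, -3/10, 4/5] . (h_S0, h_S1, h_S2, h_S4) = 1

Solving yields:
  h_S0 = 7970/2063
  h_S1 = 8000/2063
  h_S2 = 11000/2063
  h_S4 = 10700/2063

Starting state is S0, so the expected hitting time is h_S0 = 7970/2063.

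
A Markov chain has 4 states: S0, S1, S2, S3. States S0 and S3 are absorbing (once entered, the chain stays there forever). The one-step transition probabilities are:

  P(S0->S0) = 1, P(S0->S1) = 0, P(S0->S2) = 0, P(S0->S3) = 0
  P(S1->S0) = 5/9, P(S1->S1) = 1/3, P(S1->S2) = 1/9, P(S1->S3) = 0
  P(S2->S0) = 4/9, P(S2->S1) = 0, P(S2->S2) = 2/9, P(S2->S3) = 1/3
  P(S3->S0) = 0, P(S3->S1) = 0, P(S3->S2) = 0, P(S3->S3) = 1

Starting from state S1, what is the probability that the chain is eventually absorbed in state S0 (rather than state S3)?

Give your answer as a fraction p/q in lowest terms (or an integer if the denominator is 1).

Let a_i = P(absorbed in S0 | start in state i).
Boundary conditions: a_S0 = 1, a_S3 = 0.
For each transient state i, a_i = sum_j P(i->j) * a_j:
  a_S1 = 5/9*a_S0 + 1/3*a_S1 + 1/9*a_S2 + 0*a_S3
  a_S2 = 4/9*a_S0 + 0*a_S1 + 2/9*a_S2 + 1/3*a_S3

Substituting a_S0 = 1 and a_S3 = 0, rearrange to (I - Q) a = r where r[i] = P(i -> S0):
  [2/3, -1/9] . (a_S1, a_S2) = 5/9
  [0, 7/9] . (a_S1, a_S2) = 4/9

Solving yields:
  a_S1 = 13/14
  a_S2 = 4/7

Starting state is S1, so the absorption probability is a_S1 = 13/14.

Answer: 13/14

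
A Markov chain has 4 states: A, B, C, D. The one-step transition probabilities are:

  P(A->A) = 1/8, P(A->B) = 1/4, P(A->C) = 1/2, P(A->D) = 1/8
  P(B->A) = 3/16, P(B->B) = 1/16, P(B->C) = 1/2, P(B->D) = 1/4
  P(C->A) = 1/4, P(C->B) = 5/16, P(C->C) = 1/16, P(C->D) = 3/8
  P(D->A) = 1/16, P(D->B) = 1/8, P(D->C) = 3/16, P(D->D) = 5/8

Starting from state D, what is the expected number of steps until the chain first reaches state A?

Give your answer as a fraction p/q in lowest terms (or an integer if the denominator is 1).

Answer: 388/47

Derivation:
Let h_i = expected steps to first reach A from state i.
Boundary: h_A = 0.
First-step equations for the other states:
  h_B = 1 + 3/16*h_A + 1/16*h_B + 1/2*h_C + 1/4*h_D
  h_C = 1 + 1/4*h_A + 5/16*h_B + 1/16*h_C + 3/8*h_D
  h_D = 1 + 1/16*h_A + 1/8*h_B + 3/16*h_C + 5/8*h_D

Substituting h_A = 0 and rearranging gives the linear system (I - Q) h = 1:
  [15/16, -1/2, -1/4] . (h_B, h_C, h_D) = 1
  [-5/16, 15/16, -3/8] . (h_B, h_C, h_D) = 1
  [-1/8, -3/16, 3/8] . (h_B, h_C, h_D) = 1

Solving yields:
  h_B = 320/47
  h_C = 312/47
  h_D = 388/47

Starting state is D, so the expected hitting time is h_D = 388/47.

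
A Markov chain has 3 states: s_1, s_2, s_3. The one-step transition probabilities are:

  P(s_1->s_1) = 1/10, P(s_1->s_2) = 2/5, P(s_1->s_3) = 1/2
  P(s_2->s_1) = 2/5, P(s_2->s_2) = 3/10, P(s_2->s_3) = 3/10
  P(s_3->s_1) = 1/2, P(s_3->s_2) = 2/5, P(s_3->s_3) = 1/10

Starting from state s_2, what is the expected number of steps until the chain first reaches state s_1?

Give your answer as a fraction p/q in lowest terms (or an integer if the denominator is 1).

Let h_i = expected steps to first reach s_1 from state i.
Boundary: h_s_1 = 0.
First-step equations for the other states:
  h_s_2 = 1 + 2/5*h_s_1 + 3/10*h_s_2 + 3/10*h_s_3
  h_s_3 = 1 + 1/2*h_s_1 + 2/5*h_s_2 + 1/10*h_s_3

Substituting h_s_1 = 0 and rearranging gives the linear system (I - Q) h = 1:
  [7/10, -3/10] . (h_s_2, h_s_3) = 1
  [-2/5, 9/10] . (h_s_2, h_s_3) = 1

Solving yields:
  h_s_2 = 40/17
  h_s_3 = 110/51

Starting state is s_2, so the expected hitting time is h_s_2 = 40/17.

Answer: 40/17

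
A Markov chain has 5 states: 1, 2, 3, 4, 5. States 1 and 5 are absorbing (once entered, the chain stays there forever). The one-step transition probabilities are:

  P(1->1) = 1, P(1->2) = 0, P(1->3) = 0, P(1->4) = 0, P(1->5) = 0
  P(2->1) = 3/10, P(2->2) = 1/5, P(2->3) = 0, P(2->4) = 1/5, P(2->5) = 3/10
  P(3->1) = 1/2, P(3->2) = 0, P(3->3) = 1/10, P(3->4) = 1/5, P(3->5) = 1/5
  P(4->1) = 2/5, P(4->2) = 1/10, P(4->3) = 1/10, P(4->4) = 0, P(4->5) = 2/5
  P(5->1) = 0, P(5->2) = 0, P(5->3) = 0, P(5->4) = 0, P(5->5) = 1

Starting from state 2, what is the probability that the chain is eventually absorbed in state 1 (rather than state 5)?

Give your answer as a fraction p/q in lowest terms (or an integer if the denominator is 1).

Let a_i = P(absorbed in 1 | start in state i).
Boundary conditions: a_1 = 1, a_5 = 0.
For each transient state i, a_i = sum_j P(i->j) * a_j:
  a_2 = 3/10*a_1 + 1/5*a_2 + 0*a_3 + 1/5*a_4 + 3/10*a_5
  a_3 = 1/2*a_1 + 0*a_2 + 1/10*a_3 + 1/5*a_4 + 1/5*a_5
  a_4 = 2/5*a_1 + 1/10*a_2 + 1/10*a_3 + 0*a_4 + 2/5*a_5

Substituting a_1 = 1 and a_5 = 0, rearrange to (I - Q) a = r where r[i] = P(i -> 1):
  [4/5, 0, -1/5] . (a_2, a_3, a_4) = 3/10
  [0, 9/10, -1/5] . (a_2, a_3, a_4) = 1/2
  [-1/10, -1/10, 1] . (a_2, a_3, a_4) = 2/5

Solving yields:
  a_2 = 173/343
  a_3 = 230/343
  a_4 = 355/686

Starting state is 2, so the absorption probability is a_2 = 173/343.

Answer: 173/343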